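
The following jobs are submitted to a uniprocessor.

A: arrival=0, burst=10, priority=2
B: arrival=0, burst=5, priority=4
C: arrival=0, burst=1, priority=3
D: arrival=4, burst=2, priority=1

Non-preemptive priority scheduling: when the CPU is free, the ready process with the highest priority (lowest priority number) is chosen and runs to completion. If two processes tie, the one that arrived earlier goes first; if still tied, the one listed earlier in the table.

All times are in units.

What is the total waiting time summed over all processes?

31

Gantt: | A 0-10 | D 10-12 | C 12-13 | B 13-18 |
Completion: A=10  B=18  C=13  D=12
Turnaround (C−A): A=10  B=18  C=13  D=8
Waiting = turnaround − burst: A=0, B=13, C=12, D=6
Total waiting = 0 + 13 + 12 + 6 = 31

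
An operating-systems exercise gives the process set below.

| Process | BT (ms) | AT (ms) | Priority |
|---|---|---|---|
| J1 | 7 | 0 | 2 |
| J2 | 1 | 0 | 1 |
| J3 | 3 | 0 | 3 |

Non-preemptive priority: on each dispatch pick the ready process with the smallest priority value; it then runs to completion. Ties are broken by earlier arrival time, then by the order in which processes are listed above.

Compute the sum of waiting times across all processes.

9

Gantt: | J2 0-1 | J1 1-8 | J3 8-11 |
Completion: J1=8  J2=1  J3=11
Turnaround (C−A): J1=8  J2=1  J3=11
Waiting = turnaround − burst: J1=1, J2=0, J3=8
Total waiting = 1 + 0 + 8 = 9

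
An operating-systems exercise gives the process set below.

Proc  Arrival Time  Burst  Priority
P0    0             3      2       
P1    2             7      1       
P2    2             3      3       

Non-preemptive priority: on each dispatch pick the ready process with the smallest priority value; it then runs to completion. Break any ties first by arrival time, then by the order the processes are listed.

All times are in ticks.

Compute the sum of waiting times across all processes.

Gantt: | P0 0-3 | P1 3-10 | P2 10-13 |
Completion: P0=3  P1=10  P2=13
Turnaround (C−A): P0=3  P1=8  P2=11
Waiting = turnaround − burst: P0=0, P1=1, P2=8
Total waiting = 0 + 1 + 8 = 9

9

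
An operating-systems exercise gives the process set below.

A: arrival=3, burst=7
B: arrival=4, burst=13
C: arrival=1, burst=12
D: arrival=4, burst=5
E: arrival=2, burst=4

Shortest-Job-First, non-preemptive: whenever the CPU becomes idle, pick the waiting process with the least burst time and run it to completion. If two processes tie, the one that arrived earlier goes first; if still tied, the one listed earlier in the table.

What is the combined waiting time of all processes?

Gantt: | idle 0-1 | C 1-13 | E 13-17 | D 17-22 | A 22-29 | B 29-42 |
Completion: A=29  B=42  C=13  D=22  E=17
Turnaround (C−A): A=26  B=38  C=12  D=18  E=15
Waiting = turnaround − burst: A=19, B=25, C=0, D=13, E=11
Total waiting = 19 + 25 + 0 + 13 + 11 = 68

68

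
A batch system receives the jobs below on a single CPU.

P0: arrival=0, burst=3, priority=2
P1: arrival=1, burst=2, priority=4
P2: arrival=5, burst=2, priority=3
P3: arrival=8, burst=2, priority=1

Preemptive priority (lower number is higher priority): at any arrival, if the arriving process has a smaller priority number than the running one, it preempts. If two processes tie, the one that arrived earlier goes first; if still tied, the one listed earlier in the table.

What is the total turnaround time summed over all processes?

Gantt: | P0 0-3 | P1 3-5 | P2 5-7 | idle 7-8 | P3 8-10 |
Completion: P0=3  P1=5  P2=7  P3=10
Turnaround = completion − arrival: P0=3, P1=4, P2=2, P3=2
Total turnaround = 3 + 4 + 2 + 2 = 11

11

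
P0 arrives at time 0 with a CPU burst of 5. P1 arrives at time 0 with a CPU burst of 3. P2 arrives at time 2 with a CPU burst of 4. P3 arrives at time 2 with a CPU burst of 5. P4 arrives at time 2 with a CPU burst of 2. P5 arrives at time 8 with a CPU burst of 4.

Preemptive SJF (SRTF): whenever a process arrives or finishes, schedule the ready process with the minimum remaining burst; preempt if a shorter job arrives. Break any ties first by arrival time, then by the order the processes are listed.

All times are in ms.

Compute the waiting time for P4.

Schedule: | P1 0-3 | P4 3-5 | P2 5-9 | P5 9-13 | P0 13-18 | P3 18-23 |
Completion: P0=18  P1=3  P2=9  P3=23  P4=5  P5=13
Waiting(P4) = turnaround − burst = 3 − 2 = 1

1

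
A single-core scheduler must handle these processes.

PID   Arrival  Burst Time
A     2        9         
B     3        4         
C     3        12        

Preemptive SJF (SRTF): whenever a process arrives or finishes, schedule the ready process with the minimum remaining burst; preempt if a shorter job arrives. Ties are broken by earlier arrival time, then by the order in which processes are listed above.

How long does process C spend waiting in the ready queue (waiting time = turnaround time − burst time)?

12

Schedule: | idle 0-2 | A 2-3 | B 3-7 | A 7-15 | C 15-27 |
Completion: A=15  B=7  C=27
Turnaround (C−A): A=13  B=4  C=24
Waiting(C) = turnaround − burst = 24 − 12 = 12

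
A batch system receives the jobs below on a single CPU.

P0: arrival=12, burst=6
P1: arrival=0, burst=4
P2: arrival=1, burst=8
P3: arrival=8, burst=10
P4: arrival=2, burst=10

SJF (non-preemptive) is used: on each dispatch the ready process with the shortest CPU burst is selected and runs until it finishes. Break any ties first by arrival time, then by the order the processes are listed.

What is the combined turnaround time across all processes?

Schedule: | P1 0-4 | P2 4-12 | P0 12-18 | P4 18-28 | P3 28-38 |
Completion: P0=18  P1=4  P2=12  P3=38  P4=28
Turnaround = completion − arrival: P0=6, P1=4, P2=11, P3=30, P4=26
Total turnaround = 6 + 4 + 11 + 30 + 26 = 77

77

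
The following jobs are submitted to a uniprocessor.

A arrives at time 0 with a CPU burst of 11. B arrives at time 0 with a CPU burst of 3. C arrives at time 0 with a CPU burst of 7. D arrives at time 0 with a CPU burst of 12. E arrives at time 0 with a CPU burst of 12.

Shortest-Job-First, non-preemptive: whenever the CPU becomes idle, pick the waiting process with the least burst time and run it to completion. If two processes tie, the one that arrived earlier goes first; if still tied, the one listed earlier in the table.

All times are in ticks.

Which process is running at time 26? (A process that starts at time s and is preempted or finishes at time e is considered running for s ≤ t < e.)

Schedule: | B 0-3 | C 3-10 | A 10-21 | D 21-33 | E 33-45 |
Completion: A=21  B=3  C=10  D=33  E=45
Turnaround (C−A): A=21  B=3  C=10  D=33  E=45

D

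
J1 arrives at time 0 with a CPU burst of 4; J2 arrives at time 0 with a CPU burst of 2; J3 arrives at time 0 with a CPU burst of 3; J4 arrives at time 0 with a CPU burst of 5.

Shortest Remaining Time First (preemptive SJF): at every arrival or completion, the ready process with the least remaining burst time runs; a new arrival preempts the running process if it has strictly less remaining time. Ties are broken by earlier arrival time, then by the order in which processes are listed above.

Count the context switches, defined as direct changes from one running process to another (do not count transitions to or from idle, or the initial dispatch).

3

Timeline: | J2 0-2 | J3 2-5 | J1 5-9 | J4 9-14 |
Completion: J1=9  J2=2  J3=5  J4=14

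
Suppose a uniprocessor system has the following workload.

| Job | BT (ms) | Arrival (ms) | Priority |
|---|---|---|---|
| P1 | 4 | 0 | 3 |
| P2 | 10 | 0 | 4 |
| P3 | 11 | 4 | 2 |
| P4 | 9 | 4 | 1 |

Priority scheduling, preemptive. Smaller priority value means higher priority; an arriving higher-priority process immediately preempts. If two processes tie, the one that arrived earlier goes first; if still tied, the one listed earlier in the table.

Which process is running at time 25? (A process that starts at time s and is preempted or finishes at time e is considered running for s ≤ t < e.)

P2

Timeline: | P1 0-4 | P4 4-13 | P3 13-24 | P2 24-34 |
Completion: P1=4  P2=34  P3=24  P4=13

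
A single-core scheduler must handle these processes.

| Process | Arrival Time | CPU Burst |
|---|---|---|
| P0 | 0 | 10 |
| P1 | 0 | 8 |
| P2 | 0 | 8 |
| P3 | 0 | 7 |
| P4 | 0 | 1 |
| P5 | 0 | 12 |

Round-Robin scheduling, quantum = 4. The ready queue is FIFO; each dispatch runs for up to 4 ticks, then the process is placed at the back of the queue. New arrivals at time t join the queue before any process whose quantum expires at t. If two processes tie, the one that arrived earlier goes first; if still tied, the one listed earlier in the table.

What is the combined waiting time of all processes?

157

Timeline: | P0 0-4 | P1 4-8 | P2 8-12 | P3 12-16 | P4 16-17 | P5 17-21 | P0 21-25 | P1 25-29 | P2 29-33 | P3 33-36 | P5 36-40 | P0 40-42 | P5 42-46 |
Completion: P0=42  P1=29  P2=33  P3=36  P4=17  P5=46
Turnaround (C−A): P0=42  P1=29  P2=33  P3=36  P4=17  P5=46
Waiting = turnaround − burst: P0=32, P1=21, P2=25, P3=29, P4=16, P5=34
Total waiting = 32 + 21 + 25 + 29 + 16 + 34 = 157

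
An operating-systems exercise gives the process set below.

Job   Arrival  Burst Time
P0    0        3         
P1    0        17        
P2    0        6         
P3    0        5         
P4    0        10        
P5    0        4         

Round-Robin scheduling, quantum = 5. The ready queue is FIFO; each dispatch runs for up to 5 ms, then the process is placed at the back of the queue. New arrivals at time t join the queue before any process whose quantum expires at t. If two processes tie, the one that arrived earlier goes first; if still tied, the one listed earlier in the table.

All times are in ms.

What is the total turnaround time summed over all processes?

164

Gantt: | P0 0-3 | P1 3-8 | P2 8-13 | P3 13-18 | P4 18-23 | P5 23-27 | P1 27-32 | P2 32-33 | P4 33-38 | P1 38-45 |
Completion: P0=3  P1=45  P2=33  P3=18  P4=38  P5=27
Turnaround = completion − arrival: P0=3, P1=45, P2=33, P3=18, P4=38, P5=27
Total turnaround = 3 + 45 + 33 + 18 + 38 + 27 = 164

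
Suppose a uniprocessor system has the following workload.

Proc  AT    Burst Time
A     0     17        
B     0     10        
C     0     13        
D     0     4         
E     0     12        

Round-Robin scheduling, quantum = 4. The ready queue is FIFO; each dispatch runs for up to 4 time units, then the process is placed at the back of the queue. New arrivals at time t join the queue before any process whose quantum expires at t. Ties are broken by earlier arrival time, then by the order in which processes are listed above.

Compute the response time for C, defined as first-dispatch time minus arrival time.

Schedule: | A 0-4 | B 4-8 | C 8-12 | D 12-16 | E 16-20 | A 20-24 | B 24-28 | C 28-32 | E 32-36 | A 36-40 | B 40-42 | C 42-46 | E 46-50 | A 50-54 | C 54-55 | A 55-56 |
Completion: A=56  B=42  C=55  D=16  E=50
Response(C) = first start − arrival = 8 − 0 = 8

8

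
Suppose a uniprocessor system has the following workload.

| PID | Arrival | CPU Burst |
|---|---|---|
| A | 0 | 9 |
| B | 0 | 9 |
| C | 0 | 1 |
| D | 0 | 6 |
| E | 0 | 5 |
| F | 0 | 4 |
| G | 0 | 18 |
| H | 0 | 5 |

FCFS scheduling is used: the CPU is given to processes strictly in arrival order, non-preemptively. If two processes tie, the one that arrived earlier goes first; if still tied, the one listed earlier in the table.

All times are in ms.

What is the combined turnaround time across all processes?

Timeline: | A 0-9 | B 9-18 | C 18-19 | D 19-25 | E 25-30 | F 30-34 | G 34-52 | H 52-57 |
Completion: A=9  B=18  C=19  D=25  E=30  F=34  G=52  H=57
Turnaround (C−A): A=9  B=18  C=19  D=25  E=30  F=34  G=52  H=57
Turnaround = completion − arrival: A=9, B=18, C=19, D=25, E=30, F=34, G=52, H=57
Total turnaround = 9 + 18 + 19 + 25 + 30 + 34 + 52 + 57 = 244

244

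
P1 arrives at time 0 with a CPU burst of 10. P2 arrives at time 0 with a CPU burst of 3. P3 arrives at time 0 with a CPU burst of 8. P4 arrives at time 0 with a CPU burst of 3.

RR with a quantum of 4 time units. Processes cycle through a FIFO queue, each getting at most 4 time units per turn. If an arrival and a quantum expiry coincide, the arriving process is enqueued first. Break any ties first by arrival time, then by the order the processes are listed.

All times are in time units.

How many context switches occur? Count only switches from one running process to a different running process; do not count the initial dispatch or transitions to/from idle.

6

Schedule: | P1 0-4 | P2 4-7 | P3 7-11 | P4 11-14 | P1 14-18 | P3 18-22 | P1 22-24 |
Completion: P1=24  P2=7  P3=22  P4=14
Turnaround (C−A): P1=24  P2=7  P3=22  P4=14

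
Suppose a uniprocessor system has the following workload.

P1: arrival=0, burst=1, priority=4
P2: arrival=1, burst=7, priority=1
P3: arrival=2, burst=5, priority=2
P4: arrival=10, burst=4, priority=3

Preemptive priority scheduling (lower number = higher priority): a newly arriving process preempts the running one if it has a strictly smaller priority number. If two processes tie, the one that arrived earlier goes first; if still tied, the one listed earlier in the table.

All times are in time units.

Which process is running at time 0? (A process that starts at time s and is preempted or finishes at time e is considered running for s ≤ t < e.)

P1

Timeline: | P1 0-1 | P2 1-8 | P3 8-13 | P4 13-17 |
Completion: P1=1  P2=8  P3=13  P4=17
Turnaround (C−A): P1=1  P2=7  P3=11  P4=7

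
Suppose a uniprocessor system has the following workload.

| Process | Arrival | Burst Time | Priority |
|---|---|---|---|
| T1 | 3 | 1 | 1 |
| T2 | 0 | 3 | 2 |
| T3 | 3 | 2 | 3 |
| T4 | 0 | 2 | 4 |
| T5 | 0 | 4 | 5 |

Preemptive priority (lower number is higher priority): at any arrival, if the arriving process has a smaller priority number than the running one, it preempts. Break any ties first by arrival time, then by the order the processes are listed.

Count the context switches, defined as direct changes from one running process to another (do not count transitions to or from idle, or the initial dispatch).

4

Schedule: | T2 0-3 | T1 3-4 | T3 4-6 | T4 6-8 | T5 8-12 |
Completion: T1=4  T2=3  T3=6  T4=8  T5=12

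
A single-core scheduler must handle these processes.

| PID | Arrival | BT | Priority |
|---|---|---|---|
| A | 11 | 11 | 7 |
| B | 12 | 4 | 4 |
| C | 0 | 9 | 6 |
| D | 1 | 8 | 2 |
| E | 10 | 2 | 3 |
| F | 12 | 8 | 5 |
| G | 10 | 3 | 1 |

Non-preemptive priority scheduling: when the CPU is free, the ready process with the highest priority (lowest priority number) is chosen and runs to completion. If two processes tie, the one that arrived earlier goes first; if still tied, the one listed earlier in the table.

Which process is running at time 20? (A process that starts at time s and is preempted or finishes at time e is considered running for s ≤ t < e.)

E

Timeline: | C 0-9 | D 9-17 | G 17-20 | E 20-22 | B 22-26 | F 26-34 | A 34-45 |
Completion: A=45  B=26  C=9  D=17  E=22  F=34  G=20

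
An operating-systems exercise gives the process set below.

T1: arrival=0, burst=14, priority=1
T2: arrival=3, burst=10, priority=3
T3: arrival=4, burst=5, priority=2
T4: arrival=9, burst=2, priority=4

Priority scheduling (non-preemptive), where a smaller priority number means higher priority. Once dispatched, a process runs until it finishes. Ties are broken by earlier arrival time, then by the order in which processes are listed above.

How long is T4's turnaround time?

22

Schedule: | T1 0-14 | T3 14-19 | T2 19-29 | T4 29-31 |
Completion: T1=14  T2=29  T3=19  T4=31
Turnaround(T4) = completion − arrival = 31 − 9 = 22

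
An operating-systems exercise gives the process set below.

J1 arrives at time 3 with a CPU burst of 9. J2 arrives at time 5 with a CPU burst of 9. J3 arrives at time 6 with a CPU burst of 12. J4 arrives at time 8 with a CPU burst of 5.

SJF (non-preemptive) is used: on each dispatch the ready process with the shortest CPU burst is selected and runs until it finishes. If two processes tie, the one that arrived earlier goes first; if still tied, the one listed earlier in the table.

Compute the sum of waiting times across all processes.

Gantt: | idle 0-3 | J1 3-12 | J4 12-17 | J2 17-26 | J3 26-38 |
Completion: J1=12  J2=26  J3=38  J4=17
Turnaround (C−A): J1=9  J2=21  J3=32  J4=9
Waiting = turnaround − burst: J1=0, J2=12, J3=20, J4=4
Total waiting = 0 + 12 + 20 + 4 = 36

36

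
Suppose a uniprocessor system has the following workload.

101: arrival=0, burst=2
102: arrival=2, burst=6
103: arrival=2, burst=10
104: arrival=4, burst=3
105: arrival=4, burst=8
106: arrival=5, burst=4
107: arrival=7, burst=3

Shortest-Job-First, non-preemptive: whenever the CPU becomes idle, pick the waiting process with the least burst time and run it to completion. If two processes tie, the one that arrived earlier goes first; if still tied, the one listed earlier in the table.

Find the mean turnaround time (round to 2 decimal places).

Timeline: | 101 0-2 | 102 2-8 | 104 8-11 | 107 11-14 | 106 14-18 | 105 18-26 | 103 26-36 |
Completion: 101=2  102=8  103=36  104=11  105=26  106=18  107=14
Turnaround (C−A): 101=2  102=6  103=34  104=7  105=22  106=13  107=7
Turnaround times: 101=2, 102=6, 103=34, 104=7, 105=22, 106=13, 107=7
Average turnaround = (2+6+34+7+22+13+7) / 7 = 91/7 = 13.00

13.00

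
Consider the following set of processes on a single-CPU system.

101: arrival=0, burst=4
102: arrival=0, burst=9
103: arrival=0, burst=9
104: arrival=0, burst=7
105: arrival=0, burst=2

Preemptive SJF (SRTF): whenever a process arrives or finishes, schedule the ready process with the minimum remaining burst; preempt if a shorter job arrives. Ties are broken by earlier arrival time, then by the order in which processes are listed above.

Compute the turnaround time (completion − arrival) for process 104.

13

Gantt: | 105 0-2 | 101 2-6 | 104 6-13 | 102 13-22 | 103 22-31 |
Completion: 101=6  102=22  103=31  104=13  105=2
Turnaround (C−A): 101=6  102=22  103=31  104=13  105=2
Turnaround(104) = completion − arrival = 13 − 0 = 13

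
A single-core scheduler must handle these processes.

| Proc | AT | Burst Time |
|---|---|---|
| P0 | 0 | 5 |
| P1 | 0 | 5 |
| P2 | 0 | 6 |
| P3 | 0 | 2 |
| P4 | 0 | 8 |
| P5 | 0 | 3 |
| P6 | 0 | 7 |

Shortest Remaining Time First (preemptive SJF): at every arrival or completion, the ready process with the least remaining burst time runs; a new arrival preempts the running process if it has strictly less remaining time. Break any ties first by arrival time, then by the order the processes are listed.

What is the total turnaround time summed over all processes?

Timeline: | P3 0-2 | P5 2-5 | P0 5-10 | P1 10-15 | P2 15-21 | P6 21-28 | P4 28-36 |
Completion: P0=10  P1=15  P2=21  P3=2  P4=36  P5=5  P6=28
Turnaround (C−A): P0=10  P1=15  P2=21  P3=2  P4=36  P5=5  P6=28
Turnaround = completion − arrival: P0=10, P1=15, P2=21, P3=2, P4=36, P5=5, P6=28
Total turnaround = 10 + 15 + 21 + 2 + 36 + 5 + 28 = 117

117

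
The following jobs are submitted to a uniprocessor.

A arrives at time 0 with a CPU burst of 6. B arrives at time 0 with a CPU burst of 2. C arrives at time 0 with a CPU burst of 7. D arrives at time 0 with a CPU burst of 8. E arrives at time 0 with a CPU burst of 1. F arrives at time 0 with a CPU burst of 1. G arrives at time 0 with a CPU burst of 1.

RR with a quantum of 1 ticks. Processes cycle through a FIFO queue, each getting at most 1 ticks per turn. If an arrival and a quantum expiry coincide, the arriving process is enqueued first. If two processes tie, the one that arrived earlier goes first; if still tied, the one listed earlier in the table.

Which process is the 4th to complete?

B

Schedule: | A 0-1 | B 1-2 | C 2-3 | D 3-4 | E 4-5 | F 5-6 | G 6-7 | A 7-8 | B 8-9 | C 9-10 | D 10-11 | A 11-12 | C 12-13 | D 13-14 | A 14-15 | C 15-16 | D 16-17 | A 17-18 | C 18-19 | D 19-20 | A 20-21 | C 21-22 | D 22-23 | C 23-24 | D 24-26 |
Completion: A=21  B=9  C=24  D=26  E=5  F=6  G=7
Turnaround (C−A): A=21  B=9  C=24  D=26  E=5  F=6  G=7
Finish order: E → F → G → B → A → C → D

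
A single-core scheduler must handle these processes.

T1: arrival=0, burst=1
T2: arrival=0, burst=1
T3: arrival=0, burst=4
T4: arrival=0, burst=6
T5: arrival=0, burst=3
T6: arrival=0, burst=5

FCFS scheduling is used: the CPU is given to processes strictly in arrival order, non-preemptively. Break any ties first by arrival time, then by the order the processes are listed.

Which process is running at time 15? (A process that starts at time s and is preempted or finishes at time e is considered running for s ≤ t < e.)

T6

Schedule: | T1 0-1 | T2 1-2 | T3 2-6 | T4 6-12 | T5 12-15 | T6 15-20 |
Completion: T1=1  T2=2  T3=6  T4=12  T5=15  T6=20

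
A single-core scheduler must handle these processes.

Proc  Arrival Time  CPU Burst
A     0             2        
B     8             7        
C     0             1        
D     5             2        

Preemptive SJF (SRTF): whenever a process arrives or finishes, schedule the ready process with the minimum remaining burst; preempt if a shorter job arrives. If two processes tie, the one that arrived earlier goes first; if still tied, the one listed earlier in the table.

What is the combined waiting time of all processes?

1

Schedule: | C 0-1 | A 1-3 | idle 3-5 | D 5-7 | idle 7-8 | B 8-15 |
Completion: A=3  B=15  C=1  D=7
Waiting = turnaround − burst: A=1, B=0, C=0, D=0
Total waiting = 1 + 0 + 0 + 0 = 1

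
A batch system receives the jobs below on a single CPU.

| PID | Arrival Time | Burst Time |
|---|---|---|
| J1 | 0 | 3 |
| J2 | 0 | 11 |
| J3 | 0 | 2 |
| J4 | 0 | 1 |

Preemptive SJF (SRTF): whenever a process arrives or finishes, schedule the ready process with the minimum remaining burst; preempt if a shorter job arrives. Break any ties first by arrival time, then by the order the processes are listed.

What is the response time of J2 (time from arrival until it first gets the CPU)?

6

Schedule: | J4 0-1 | J3 1-3 | J1 3-6 | J2 6-17 |
Completion: J1=6  J2=17  J3=3  J4=1
Response(J2) = first start − arrival = 6 − 0 = 6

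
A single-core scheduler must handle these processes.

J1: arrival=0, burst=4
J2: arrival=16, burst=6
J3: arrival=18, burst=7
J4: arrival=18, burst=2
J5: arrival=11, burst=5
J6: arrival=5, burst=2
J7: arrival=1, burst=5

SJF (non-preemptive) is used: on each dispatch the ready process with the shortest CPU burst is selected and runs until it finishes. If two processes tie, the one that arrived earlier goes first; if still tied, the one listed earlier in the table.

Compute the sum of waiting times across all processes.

17

Schedule: | J1 0-4 | J7 4-9 | J6 9-11 | J5 11-16 | J2 16-22 | J4 22-24 | J3 24-31 |
Completion: J1=4  J2=22  J3=31  J4=24  J5=16  J6=11  J7=9
Waiting = turnaround − burst: J1=0, J2=0, J3=6, J4=4, J5=0, J6=4, J7=3
Total waiting = 0 + 0 + 6 + 4 + 0 + 4 + 3 = 17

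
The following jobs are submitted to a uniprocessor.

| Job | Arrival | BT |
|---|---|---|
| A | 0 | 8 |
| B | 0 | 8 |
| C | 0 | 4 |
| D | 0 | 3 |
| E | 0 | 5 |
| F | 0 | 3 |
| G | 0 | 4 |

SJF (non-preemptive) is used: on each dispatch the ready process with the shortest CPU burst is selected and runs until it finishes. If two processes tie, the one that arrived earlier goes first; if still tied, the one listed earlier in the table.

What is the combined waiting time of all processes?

79

Timeline: | D 0-3 | F 3-6 | C 6-10 | G 10-14 | E 14-19 | A 19-27 | B 27-35 |
Completion: A=27  B=35  C=10  D=3  E=19  F=6  G=14
Turnaround (C−A): A=27  B=35  C=10  D=3  E=19  F=6  G=14
Waiting = turnaround − burst: A=19, B=27, C=6, D=0, E=14, F=3, G=10
Total waiting = 19 + 27 + 6 + 0 + 14 + 3 + 10 = 79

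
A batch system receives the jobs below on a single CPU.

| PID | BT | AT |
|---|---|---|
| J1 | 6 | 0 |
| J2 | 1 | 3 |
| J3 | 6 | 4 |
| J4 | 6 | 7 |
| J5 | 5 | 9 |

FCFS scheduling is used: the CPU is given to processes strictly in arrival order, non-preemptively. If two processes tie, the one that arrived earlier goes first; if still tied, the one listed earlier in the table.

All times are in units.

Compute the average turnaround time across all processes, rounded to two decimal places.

Gantt: | J1 0-6 | J2 6-7 | J3 7-13 | J4 13-19 | J5 19-24 |
Completion: J1=6  J2=7  J3=13  J4=19  J5=24
Turnaround (C−A): J1=6  J2=4  J3=9  J4=12  J5=15
Turnaround times: J1=6, J2=4, J3=9, J4=12, J5=15
Average turnaround = (6+4+9+12+15) / 5 = 46/5 = 9.20

9.20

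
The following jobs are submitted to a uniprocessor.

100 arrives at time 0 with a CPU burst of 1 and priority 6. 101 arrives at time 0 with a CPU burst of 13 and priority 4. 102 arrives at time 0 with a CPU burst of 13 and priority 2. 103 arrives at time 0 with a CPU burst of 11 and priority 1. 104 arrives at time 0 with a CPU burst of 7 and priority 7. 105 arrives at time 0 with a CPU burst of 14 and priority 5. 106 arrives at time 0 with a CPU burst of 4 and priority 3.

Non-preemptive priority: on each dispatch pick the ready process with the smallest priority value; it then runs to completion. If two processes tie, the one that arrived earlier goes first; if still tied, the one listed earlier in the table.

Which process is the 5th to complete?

105

Schedule: | 103 0-11 | 102 11-24 | 106 24-28 | 101 28-41 | 105 41-55 | 100 55-56 | 104 56-63 |
Completion: 100=56  101=41  102=24  103=11  104=63  105=55  106=28
Turnaround (C−A): 100=56  101=41  102=24  103=11  104=63  105=55  106=28
Finish order: 103 → 102 → 106 → 101 → 105 → 100 → 104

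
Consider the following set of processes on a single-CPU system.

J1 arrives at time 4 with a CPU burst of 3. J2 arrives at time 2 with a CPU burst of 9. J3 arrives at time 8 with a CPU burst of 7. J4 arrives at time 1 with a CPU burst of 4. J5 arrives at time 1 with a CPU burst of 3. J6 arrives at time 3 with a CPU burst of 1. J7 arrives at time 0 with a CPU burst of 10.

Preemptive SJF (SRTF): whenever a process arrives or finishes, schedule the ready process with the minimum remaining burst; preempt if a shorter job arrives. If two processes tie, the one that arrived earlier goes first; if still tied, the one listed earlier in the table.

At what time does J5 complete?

Timeline: | J7 0-1 | J5 1-4 | J6 4-5 | J1 5-8 | J4 8-12 | J3 12-19 | J7 19-28 | J2 28-37 |
Completion: J1=8  J2=37  J3=19  J4=12  J5=4  J6=5  J7=28
Turnaround (C−A): J1=4  J2=35  J3=11  J4=11  J5=3  J6=2  J7=28

4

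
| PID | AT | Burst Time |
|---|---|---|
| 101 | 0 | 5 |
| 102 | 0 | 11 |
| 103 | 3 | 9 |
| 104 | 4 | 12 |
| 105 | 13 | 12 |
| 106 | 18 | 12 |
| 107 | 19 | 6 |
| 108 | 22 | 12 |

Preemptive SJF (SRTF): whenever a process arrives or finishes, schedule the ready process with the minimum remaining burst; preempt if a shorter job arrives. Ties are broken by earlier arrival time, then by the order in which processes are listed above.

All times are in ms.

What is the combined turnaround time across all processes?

Gantt: | 101 0-5 | 103 5-14 | 102 14-25 | 107 25-31 | 104 31-43 | 105 43-55 | 106 55-67 | 108 67-79 |
Completion: 101=5  102=25  103=14  104=43  105=55  106=67  107=31  108=79
Turnaround = completion − arrival: 101=5, 102=25, 103=11, 104=39, 105=42, 106=49, 107=12, 108=57
Total turnaround = 5 + 25 + 11 + 39 + 42 + 49 + 12 + 57 = 240

240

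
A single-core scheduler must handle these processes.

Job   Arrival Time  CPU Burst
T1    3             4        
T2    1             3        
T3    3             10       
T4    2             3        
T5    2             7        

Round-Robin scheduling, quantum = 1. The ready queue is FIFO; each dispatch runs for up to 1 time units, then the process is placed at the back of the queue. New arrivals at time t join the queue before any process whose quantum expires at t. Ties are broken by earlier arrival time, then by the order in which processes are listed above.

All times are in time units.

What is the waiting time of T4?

Gantt: | idle 0-1 | T2 1-2 | T4 2-3 | T5 3-4 | T2 4-5 | T1 5-6 | T3 6-7 | T4 7-8 | T5 8-9 | T2 9-10 | T1 10-11 | T3 11-12 | T4 12-13 | T5 13-14 | T1 14-15 | T3 15-16 | T5 16-17 | T1 17-18 | T3 18-19 | T5 19-20 | T3 20-21 | T5 21-22 | T3 22-23 | T5 23-24 | T3 24-28 |
Completion: T1=18  T2=10  T3=28  T4=13  T5=24
Turnaround (C−A): T1=15  T2=9  T3=25  T4=11  T5=22
Waiting(T4) = turnaround − burst = 11 − 3 = 8

8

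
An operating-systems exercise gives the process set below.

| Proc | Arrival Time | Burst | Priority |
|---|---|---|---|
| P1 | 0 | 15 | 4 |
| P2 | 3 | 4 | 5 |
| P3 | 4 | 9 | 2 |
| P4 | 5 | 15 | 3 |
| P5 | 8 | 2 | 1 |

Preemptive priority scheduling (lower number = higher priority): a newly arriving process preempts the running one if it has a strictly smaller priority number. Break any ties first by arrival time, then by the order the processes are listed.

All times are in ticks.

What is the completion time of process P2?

45

Timeline: | P1 0-4 | P3 4-8 | P5 8-10 | P3 10-15 | P4 15-30 | P1 30-41 | P2 41-45 |
Completion: P1=41  P2=45  P3=15  P4=30  P5=10
Turnaround (C−A): P1=41  P2=42  P3=11  P4=25  P5=2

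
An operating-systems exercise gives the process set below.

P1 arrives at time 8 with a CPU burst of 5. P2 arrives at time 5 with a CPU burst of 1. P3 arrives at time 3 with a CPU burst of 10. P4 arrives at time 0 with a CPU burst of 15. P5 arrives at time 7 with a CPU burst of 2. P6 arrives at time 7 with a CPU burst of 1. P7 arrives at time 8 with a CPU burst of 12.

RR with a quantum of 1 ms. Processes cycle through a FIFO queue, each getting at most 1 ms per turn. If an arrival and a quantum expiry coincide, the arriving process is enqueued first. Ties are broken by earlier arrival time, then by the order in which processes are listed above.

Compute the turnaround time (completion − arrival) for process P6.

Timeline: | P4 0-3 | P3 3-4 | P4 4-5 | P3 5-6 | P2 6-7 | P4 7-8 | P3 8-9 | P5 9-10 | P6 10-11 | P1 11-12 | P7 12-13 | P4 13-14 | P3 14-15 | P5 15-16 | P1 16-17 | P7 17-18 | P4 18-19 | P3 19-20 | P1 20-21 | P7 21-22 | P4 22-23 | P3 23-24 | P1 24-25 | P7 25-26 | P4 26-27 | P3 27-28 | P1 28-29 | P7 29-30 | P4 30-31 | P3 31-32 | P7 32-33 | P4 33-34 | P3 34-35 | P7 35-36 | P4 36-37 | P3 37-38 | P7 38-39 | P4 39-40 | P7 40-41 | P4 41-42 | P7 42-43 | P4 43-44 | P7 44-46 |
Completion: P1=29  P2=7  P3=38  P4=44  P5=16  P6=11  P7=46
Turnaround (C−A): P1=21  P2=2  P3=35  P4=44  P5=9  P6=4  P7=38
Turnaround(P6) = completion − arrival = 11 − 7 = 4

4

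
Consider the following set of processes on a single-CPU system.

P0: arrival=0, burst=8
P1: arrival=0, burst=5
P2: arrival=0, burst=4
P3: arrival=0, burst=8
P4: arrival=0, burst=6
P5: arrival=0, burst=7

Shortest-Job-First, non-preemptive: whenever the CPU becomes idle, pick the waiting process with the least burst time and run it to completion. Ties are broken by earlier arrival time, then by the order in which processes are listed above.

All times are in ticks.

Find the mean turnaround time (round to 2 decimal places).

Gantt: | P2 0-4 | P1 4-9 | P4 9-15 | P5 15-22 | P0 22-30 | P3 30-38 |
Completion: P0=30  P1=9  P2=4  P3=38  P4=15  P5=22
Turnaround (C−A): P0=30  P1=9  P2=4  P3=38  P4=15  P5=22
Turnaround times: P0=30, P1=9, P2=4, P3=38, P4=15, P5=22
Average turnaround = (30+9+4+38+15+22) / 6 = 118/6 = 19.67

19.67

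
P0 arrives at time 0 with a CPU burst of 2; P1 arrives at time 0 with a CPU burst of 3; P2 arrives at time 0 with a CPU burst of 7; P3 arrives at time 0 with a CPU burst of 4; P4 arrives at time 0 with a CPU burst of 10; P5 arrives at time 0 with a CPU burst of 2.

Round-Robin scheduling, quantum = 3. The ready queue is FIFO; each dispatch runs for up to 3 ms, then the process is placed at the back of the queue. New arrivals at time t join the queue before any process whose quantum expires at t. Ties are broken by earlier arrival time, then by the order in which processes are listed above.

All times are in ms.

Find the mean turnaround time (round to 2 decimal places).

15.83

Timeline: | P0 0-2 | P1 2-5 | P2 5-8 | P3 8-11 | P4 11-14 | P5 14-16 | P2 16-19 | P3 19-20 | P4 20-23 | P2 23-24 | P4 24-28 |
Completion: P0=2  P1=5  P2=24  P3=20  P4=28  P5=16
Turnaround (C−A): P0=2  P1=5  P2=24  P3=20  P4=28  P5=16
Turnaround times: P0=2, P1=5, P2=24, P3=20, P4=28, P5=16
Average turnaround = (2+5+24+20+28+16) / 6 = 95/6 = 15.83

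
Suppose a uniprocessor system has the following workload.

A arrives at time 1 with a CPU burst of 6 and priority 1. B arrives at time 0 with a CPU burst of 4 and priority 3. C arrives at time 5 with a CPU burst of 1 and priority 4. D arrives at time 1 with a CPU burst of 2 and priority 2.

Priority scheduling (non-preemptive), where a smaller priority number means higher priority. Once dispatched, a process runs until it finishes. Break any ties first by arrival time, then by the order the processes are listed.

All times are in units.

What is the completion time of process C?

13

Schedule: | B 0-4 | A 4-10 | D 10-12 | C 12-13 |
Completion: A=10  B=4  C=13  D=12
Turnaround (C−A): A=9  B=4  C=8  D=11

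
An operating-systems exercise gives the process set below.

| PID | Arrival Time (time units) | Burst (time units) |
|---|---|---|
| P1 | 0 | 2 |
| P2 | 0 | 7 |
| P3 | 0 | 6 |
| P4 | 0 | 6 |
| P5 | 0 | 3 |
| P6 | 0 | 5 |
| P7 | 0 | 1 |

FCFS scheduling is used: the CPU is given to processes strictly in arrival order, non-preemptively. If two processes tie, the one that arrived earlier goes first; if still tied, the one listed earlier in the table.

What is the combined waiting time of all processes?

Gantt: | P1 0-2 | P2 2-9 | P3 9-15 | P4 15-21 | P5 21-24 | P6 24-29 | P7 29-30 |
Completion: P1=2  P2=9  P3=15  P4=21  P5=24  P6=29  P7=30
Waiting = turnaround − burst: P1=0, P2=2, P3=9, P4=15, P5=21, P6=24, P7=29
Total waiting = 0 + 2 + 9 + 15 + 21 + 24 + 29 = 100

100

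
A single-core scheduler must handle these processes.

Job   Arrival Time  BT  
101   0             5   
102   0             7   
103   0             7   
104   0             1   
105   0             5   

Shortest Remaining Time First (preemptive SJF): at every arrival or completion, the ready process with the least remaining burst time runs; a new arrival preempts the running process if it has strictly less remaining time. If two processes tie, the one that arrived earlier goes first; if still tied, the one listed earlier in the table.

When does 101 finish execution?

6

Schedule: | 104 0-1 | 101 1-6 | 105 6-11 | 102 11-18 | 103 18-25 |
Completion: 101=6  102=18  103=25  104=1  105=11
Turnaround (C−A): 101=6  102=18  103=25  104=1  105=11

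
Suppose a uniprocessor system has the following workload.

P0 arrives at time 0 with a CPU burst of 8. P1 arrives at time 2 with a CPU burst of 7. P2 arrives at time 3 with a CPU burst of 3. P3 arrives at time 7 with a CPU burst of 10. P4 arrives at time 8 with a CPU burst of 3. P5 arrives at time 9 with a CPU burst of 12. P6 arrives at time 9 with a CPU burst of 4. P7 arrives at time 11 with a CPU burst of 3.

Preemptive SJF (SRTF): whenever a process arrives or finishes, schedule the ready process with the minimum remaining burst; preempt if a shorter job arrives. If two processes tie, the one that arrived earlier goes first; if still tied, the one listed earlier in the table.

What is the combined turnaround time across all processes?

136

Timeline: | P0 0-3 | P2 3-6 | P0 6-11 | P4 11-14 | P7 14-17 | P6 17-21 | P1 21-28 | P3 28-38 | P5 38-50 |
Completion: P0=11  P1=28  P2=6  P3=38  P4=14  P5=50  P6=21  P7=17
Turnaround = completion − arrival: P0=11, P1=26, P2=3, P3=31, P4=6, P5=41, P6=12, P7=6
Total turnaround = 11 + 26 + 3 + 31 + 6 + 41 + 12 + 6 = 136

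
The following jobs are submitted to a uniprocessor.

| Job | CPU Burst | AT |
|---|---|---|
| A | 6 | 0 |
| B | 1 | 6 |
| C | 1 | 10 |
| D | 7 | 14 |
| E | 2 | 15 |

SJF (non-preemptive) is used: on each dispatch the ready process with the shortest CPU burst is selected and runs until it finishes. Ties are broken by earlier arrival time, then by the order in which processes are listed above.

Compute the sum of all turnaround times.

23

Gantt: | A 0-6 | B 6-7 | idle 7-10 | C 10-11 | idle 11-14 | D 14-21 | E 21-23 |
Completion: A=6  B=7  C=11  D=21  E=23
Turnaround = completion − arrival: A=6, B=1, C=1, D=7, E=8
Total turnaround = 6 + 1 + 1 + 7 + 8 = 23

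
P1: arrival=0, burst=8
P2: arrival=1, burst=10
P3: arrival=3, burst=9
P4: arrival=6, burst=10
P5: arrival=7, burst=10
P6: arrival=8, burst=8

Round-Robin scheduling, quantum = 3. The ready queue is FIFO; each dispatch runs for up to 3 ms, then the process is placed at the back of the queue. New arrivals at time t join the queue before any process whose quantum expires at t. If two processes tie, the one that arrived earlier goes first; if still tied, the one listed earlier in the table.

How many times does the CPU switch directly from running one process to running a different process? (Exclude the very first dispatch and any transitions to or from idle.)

Timeline: | P1 0-3 | P2 3-6 | P3 6-9 | P1 9-12 | P4 12-15 | P2 15-18 | P5 18-21 | P6 21-24 | P3 24-27 | P1 27-29 | P4 29-32 | P2 32-35 | P5 35-38 | P6 38-41 | P3 41-44 | P4 44-47 | P2 47-48 | P5 48-51 | P6 51-53 | P4 53-54 | P5 54-55 |
Completion: P1=29  P2=48  P3=44  P4=54  P5=55  P6=53
Turnaround (C−A): P1=29  P2=47  P3=41  P4=48  P5=48  P6=45

20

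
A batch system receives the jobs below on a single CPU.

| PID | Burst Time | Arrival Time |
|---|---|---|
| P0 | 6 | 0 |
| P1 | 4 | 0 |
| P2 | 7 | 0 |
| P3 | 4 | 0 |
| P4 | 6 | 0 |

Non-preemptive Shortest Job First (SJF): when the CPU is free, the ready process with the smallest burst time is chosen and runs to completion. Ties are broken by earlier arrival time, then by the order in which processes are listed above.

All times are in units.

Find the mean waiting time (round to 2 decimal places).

9.20

Gantt: | P1 0-4 | P3 4-8 | P0 8-14 | P4 14-20 | P2 20-27 |
Completion: P0=14  P1=4  P2=27  P3=8  P4=20
Turnaround (C−A): P0=14  P1=4  P2=27  P3=8  P4=20
Waiting times: P0=8, P1=0, P2=20, P3=4, P4=14
Average waiting = (8+0+20+4+14) / 5 = 46/5 = 9.20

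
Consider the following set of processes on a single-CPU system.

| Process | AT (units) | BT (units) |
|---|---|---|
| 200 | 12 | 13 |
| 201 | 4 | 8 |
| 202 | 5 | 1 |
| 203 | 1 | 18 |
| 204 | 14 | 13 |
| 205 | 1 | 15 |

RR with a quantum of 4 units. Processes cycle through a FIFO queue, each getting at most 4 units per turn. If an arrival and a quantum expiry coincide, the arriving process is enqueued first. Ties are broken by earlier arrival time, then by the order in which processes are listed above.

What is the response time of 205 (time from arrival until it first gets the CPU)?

Gantt: | idle 0-1 | 203 1-5 | 205 5-9 | 201 9-13 | 202 13-14 | 203 14-18 | 205 18-22 | 200 22-26 | 201 26-30 | 204 30-34 | 203 34-38 | 205 38-42 | 200 42-46 | 204 46-50 | 203 50-54 | 205 54-57 | 200 57-61 | 204 61-65 | 203 65-67 | 200 67-68 | 204 68-69 |
Completion: 200=68  201=30  202=14  203=67  204=69  205=57
Response(205) = first start − arrival = 5 − 1 = 4

4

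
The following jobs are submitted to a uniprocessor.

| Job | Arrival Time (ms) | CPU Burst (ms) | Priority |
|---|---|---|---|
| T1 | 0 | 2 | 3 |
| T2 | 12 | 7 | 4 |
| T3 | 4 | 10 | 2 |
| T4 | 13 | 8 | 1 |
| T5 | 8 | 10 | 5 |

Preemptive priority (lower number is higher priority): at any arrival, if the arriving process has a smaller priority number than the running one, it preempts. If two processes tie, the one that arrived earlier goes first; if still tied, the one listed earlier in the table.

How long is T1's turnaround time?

2

Schedule: | T1 0-2 | idle 2-4 | T3 4-13 | T4 13-21 | T3 21-22 | T2 22-29 | T5 29-39 |
Completion: T1=2  T2=29  T3=22  T4=21  T5=39
Turnaround(T1) = completion − arrival = 2 − 0 = 2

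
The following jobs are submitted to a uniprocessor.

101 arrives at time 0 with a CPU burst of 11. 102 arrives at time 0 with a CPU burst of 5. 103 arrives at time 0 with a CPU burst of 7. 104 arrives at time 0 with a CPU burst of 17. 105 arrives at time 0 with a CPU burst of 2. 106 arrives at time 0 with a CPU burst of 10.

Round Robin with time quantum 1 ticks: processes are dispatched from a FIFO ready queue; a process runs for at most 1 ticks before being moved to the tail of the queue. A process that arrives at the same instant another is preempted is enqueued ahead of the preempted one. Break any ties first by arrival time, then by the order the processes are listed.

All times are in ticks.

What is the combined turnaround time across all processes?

Gantt: | 101 0-1 | 102 1-2 | 103 2-3 | 104 3-4 | 105 4-5 | 106 5-6 | 101 6-7 | 102 7-8 | 103 8-9 | 104 9-10 | 105 10-11 | 106 11-12 | 101 12-13 | 102 13-14 | 103 14-15 | 104 15-16 | 106 16-17 | 101 17-18 | 102 18-19 | 103 19-20 | 104 20-21 | 106 21-22 | 101 22-23 | 102 23-24 | 103 24-25 | 104 25-26 | 106 26-27 | 101 27-28 | 103 28-29 | 104 29-30 | 106 30-31 | 101 31-32 | 103 32-33 | 104 33-34 | 106 34-35 | 101 35-36 | 104 36-37 | 106 37-38 | 101 38-39 | 104 39-40 | 106 40-41 | 101 41-42 | 104 42-43 | 106 43-44 | 101 44-45 | 104 45-52 |
Completion: 101=45  102=24  103=33  104=52  105=11  106=44
Turnaround (C−A): 101=45  102=24  103=33  104=52  105=11  106=44
Turnaround = completion − arrival: 101=45, 102=24, 103=33, 104=52, 105=11, 106=44
Total turnaround = 45 + 24 + 33 + 52 + 11 + 44 = 209

209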